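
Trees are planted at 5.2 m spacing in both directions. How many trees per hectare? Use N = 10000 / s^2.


N = 10000 / 5.2^2 = 10000 / 27.04 = 369.822 ≈ 370 trees/ha

370 trees/ha


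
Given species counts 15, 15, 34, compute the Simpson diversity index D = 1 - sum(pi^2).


Total N = 15 + 15 + 34 = 64
Per-species terms:
  p = 15/64 = 0.234375; p^2 = 0.234375^2 = 0.054932
  p = 15/64 = 0.234375; p^2 = 0.234375^2 = 0.054932
  p = 34/64 = 0.531250; p^2 = 0.531250^2 = 0.282227
sum(p^2) = 0.054932 + 0.054932 + 0.282227 = 0.392091
D = 1 - 0.392091 = 0.607909 ≈ 0.6079

0.6079


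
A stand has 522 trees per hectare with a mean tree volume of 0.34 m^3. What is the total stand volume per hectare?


V_stand = 522 * 0.34 = 177.48 ≈ 177.5 m^3/ha

177.5 m^3/ha


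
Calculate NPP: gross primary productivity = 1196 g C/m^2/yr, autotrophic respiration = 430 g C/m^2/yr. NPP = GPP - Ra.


NPP = GPP - Ra = 1196 - 430 = 766 g C/m^2/yr

766 g C/m^2/yr


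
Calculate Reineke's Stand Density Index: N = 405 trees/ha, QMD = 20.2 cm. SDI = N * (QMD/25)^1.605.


QMD/25 = 20.2/25 = 0.808
(0.808)^1.605 = exp(1.605 * ln(0.808)) = exp(1.605 * (-0.213193)) = exp(-0.342175) = 0.710224
SDI = 405 * 0.710224 = 287.641 ≈ 288

288


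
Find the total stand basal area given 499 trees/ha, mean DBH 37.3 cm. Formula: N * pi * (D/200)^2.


(D/200)^2 = (37.3/200)^2 = 0.1865^2 = 0.03478225
Individual BA = 3.141593 * 0.03478225 = 0.109272 m^2
Stand BA = 499 * 0.109272 = 54.5267 ≈ 54.53 m^2/ha

54.53 m^2/ha


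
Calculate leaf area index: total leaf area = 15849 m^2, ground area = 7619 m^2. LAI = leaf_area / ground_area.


LAI = 15849 / 7619 = 2.0802 ≈ 2.08

2.08


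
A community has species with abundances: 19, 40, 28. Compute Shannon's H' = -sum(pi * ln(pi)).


Total N = 19 + 40 + 28 = 87
Per-species terms:
  p = 19/87 = 0.218391; ln(p) = -1.521468; p*ln(p) = 0.218391 * (-1.521468) = -0.332275
  p = 40/87 = 0.459770; ln(p) = -0.777029; p*ln(p) = 0.459770 * (-0.777029) = -0.357255
  p = 28/87 = 0.321839; ln(p) = -1.133704; p*ln(p) = 0.321839 * (-1.133704) = -0.364870
sum(p*ln(p)) = (-0.332275) + (-0.357255) + (-0.364870) = -1.054400
H' = -(-1.054400) = 1.054400 ≈ 1.0544

1.0544


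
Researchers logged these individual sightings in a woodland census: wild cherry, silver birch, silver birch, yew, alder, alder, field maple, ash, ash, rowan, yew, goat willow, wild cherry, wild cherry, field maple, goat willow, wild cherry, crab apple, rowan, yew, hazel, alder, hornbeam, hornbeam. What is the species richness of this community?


Total individuals logged = 24
Distinct species (count of individuals): wild cherry (4), silver birch (2), yew (3), alder (3), field maple (2), ash (2), rowan (2), goat willow (2), crab apple (1), hazel (1), hornbeam (2)
Species richness = number of distinct species = 11

11


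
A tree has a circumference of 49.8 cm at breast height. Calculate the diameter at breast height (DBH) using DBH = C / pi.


DBH = C / pi = 49.8 / 3.141593 = 15.8518 ≈ 15.85 cm

15.85 cm


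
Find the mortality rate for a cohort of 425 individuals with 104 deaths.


Mortality rate = 104 / 425 = 0.244706 ≈ 0.2447

0.2447


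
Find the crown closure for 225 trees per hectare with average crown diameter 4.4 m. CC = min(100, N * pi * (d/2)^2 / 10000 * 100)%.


(d/2)^2 = (4.4/2)^2 = 2.2^2 = 4.84
Crown area = 3.141593 * 4.84 = 15.2053 m^2
N * area / 10000 * 100 = 225 * 15.2053 / 10000 * 100 = 34.2119
CC = min(100, 34.2119) = 34.2119 ≈ 34.2%

34.2%


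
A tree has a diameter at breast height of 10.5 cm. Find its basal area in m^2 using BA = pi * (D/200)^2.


D/200 = 10.5/200 = 0.0525 m
(D/200)^2 = 0.0525^2 = 0.00275625
BA = 3.141593 * 0.00275625 = 0.00865902 ≈ 0.0087 m^2

0.0087 m^2


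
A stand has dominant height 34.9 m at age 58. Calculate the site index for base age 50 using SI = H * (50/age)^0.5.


50/58 = 0.862069
(0.862069)^0.5 = 0.928477
SI = 34.9 * 0.928477 = 32.4038 ≈ 32.4 m

32.4 m


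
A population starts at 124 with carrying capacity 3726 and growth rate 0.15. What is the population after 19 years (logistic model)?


(K - N0)/N0 = (3726 - 124)/124 = 3602/124 = 29.0484
r*t = 0.15 * 19 = 2.85; exp(-2.85) = 0.0578443
29.0484 * 0.0578443 = 1.68028
1 + 1.68028 = 2.68028
N = 3726 / 2.68028 = 1390.15 ≈ 1390

1390


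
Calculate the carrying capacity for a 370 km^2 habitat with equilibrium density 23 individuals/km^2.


K = 23 * 370 = 8510 individuals

8510 individuals


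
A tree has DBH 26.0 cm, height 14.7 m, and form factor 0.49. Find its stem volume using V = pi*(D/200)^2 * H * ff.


(D/200)^2 = (26.0/200)^2 = 0.13^2 = 0.0169
BA = 3.141593 * 0.0169 = 0.0530929 m^2
V = 0.0530929 * 14.7 * 0.49 = 0.382428 ≈ 0.382 m^3

0.382 m^3


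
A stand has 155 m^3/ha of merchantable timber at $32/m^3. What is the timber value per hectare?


Value = 155 * 32 = $4960/ha

$4960/ha


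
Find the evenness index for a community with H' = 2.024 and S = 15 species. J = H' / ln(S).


ln(15) = 2.70805
J = H' / ln(S) = 2.024 / 2.70805 = 0.747401 ≈ 0.7474

0.7474


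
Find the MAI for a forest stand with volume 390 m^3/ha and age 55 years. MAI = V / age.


MAI = 390 / 55 = 7.0909 ≈ 7.09 m^3/ha/yr

7.09 m^3/ha/yr


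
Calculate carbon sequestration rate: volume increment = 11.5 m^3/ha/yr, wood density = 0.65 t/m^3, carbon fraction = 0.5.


C = 11.5 * 0.65 * 0.5 = 3.7375 ≈ 3.74 t C/ha/yr

3.74 t C/ha/yr


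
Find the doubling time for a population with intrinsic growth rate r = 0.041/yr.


td = ln(2) / 0.041 = 0.693147 / 0.041 = 16.9060 ≈ 16.9 years

16.9 years


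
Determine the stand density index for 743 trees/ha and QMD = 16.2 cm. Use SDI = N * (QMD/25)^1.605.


QMD/25 = 16.2/25 = 0.648
(0.648)^1.605 = exp(1.605 * ln(0.648)) = exp(1.605 * (-0.433865)) = exp(-0.696353) = 0.498400
SDI = 743 * 0.498400 = 370.311 ≈ 370

370


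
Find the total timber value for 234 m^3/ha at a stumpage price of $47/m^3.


Value = 234 * 47 = $10998/ha

$10998/ha


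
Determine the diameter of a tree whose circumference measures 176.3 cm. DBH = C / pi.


DBH = C / pi = 176.3 / 3.141593 = 56.1180 ≈ 56.12 cm

56.12 cm


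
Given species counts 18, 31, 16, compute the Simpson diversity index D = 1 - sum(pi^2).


Total N = 18 + 31 + 16 = 65
Per-species terms:
  p = 18/65 = 0.276923; p^2 = 0.276923^2 = 0.076686
  p = 31/65 = 0.476923; p^2 = 0.476923^2 = 0.227456
  p = 16/65 = 0.246154; p^2 = 0.246154^2 = 0.060592
sum(p^2) = 0.076686 + 0.227456 + 0.060592 = 0.364734
D = 1 - 0.364734 = 0.635266 ≈ 0.6353

0.6353


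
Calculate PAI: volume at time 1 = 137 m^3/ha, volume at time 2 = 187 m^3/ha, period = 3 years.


PAI = (V2 - V1) / period = (187 - 137) / 3 = 50 / 3 = 16.6667 ≈ 16.67 m^3/ha/yr

16.67 m^3/ha/yr


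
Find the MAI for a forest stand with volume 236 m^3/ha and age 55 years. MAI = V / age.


MAI = 236 / 55 = 4.2909 ≈ 4.29 m^3/ha/yr

4.29 m^3/ha/yr


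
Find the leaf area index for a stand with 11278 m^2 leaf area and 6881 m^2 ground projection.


LAI = 11278 / 6881 = 1.6390 ≈ 1.64

1.64


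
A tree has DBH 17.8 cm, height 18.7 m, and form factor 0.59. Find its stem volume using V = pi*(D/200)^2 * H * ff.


(D/200)^2 = (17.8/200)^2 = 0.089^2 = 0.007921
BA = 3.141593 * 0.007921 = 0.0248846 m^2
V = 0.0248846 * 18.7 * 0.59 = 0.274552 ≈ 0.275 m^3

0.275 m^3


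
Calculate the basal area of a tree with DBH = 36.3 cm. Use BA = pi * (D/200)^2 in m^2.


D/200 = 36.3/200 = 0.1815 m
(D/200)^2 = 0.1815^2 = 0.03294225
BA = 3.141593 * 0.03294225 = 0.103491 ≈ 0.1035 m^2

0.1035 m^2


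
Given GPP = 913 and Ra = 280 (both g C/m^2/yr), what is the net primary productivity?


NPP = GPP - Ra = 913 - 280 = 633 g C/m^2/yr

633 g C/m^2/yr


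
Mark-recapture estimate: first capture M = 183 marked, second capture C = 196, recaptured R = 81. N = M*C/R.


N = M * C / R = 183 * 196 / 81 = 35868 / 81 = 442.81 ≈ 443

443 individuals


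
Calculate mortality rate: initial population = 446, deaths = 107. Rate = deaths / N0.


Mortality rate = 107 / 446 = 0.239910 ≈ 0.2399

0.2399


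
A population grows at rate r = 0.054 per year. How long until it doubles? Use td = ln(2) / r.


td = ln(2) / 0.054 = 0.693147 / 0.054 = 12.8361 ≈ 12.8 years

12.8 years


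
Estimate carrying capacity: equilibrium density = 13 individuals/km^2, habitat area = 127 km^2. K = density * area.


K = 13 * 127 = 1651 individuals

1651 individuals


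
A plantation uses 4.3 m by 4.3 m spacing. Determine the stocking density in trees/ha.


N = 10000 / 4.3^2 = 10000 / 18.49 = 540.833 ≈ 541 trees/ha

541 trees/ha


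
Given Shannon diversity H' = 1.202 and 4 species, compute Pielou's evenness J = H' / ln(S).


ln(4) = 1.38629
J = H' / ln(S) = 1.202 / 1.38629 = 0.867062 ≈ 0.8671

0.8671


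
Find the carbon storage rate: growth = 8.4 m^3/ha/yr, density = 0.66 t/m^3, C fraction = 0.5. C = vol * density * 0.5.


C = 8.4 * 0.66 * 0.5 = 2.772 ≈ 2.77 t C/ha/yr

2.77 t C/ha/yr


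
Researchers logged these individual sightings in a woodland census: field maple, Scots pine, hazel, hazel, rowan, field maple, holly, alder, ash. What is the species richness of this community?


Total individuals logged = 9
Distinct species (count of individuals): field maple (2), Scots pine (1), hazel (2), rowan (1), holly (1), alder (1), ash (1)
Species richness = number of distinct species = 7

7


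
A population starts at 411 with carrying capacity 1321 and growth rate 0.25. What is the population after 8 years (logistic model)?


(K - N0)/N0 = (1321 - 411)/411 = 910/411 = 2.21411
r*t = 0.25 * 8 = 2; exp(-2) = 0.135335
2.21411 * 0.135335 = 0.299647
1 + 0.299647 = 1.29965
N = 1321 / 1.29965 = 1016.43 ≈ 1016

1016


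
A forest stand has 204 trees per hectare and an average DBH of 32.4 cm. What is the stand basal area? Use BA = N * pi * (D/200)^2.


(D/200)^2 = (32.4/200)^2 = 0.162^2 = 0.026244
Individual BA = 3.141593 * 0.026244 = 0.0824480 m^2
Stand BA = 204 * 0.0824480 = 16.8194 ≈ 16.82 m^2/ha

16.82 m^2/ha


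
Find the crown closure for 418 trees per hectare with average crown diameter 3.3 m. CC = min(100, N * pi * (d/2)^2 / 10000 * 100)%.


(d/2)^2 = (3.3/2)^2 = 1.65^2 = 2.7225
Crown area = 3.141593 * 2.7225 = 8.55299 m^2
N * area / 10000 * 100 = 418 * 8.55299 / 10000 * 100 = 35.7515
CC = min(100, 35.7515) = 35.7515 ≈ 35.8%

35.8%


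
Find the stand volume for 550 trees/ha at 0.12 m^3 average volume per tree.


V_stand = 550 * 0.12 = 66.0 m^3/ha

66.0 m^3/ha


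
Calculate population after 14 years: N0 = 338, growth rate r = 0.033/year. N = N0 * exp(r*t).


r*t = 0.033 * 14 = 0.462
exp(0.462) = 1.58725
N = 338 * 1.58725 = 536.491 ≈ 536

536


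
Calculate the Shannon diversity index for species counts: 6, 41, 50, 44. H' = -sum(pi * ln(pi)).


Total N = 6 + 41 + 50 + 44 = 141
Per-species terms:
  p = 6/141 = 0.042553; ln(p) = -3.157005; p*ln(p) = 0.042553 * (-3.157005) = -0.134340
  p = 41/141 = 0.290780; ln(p) = -1.235188; p*ln(p) = 0.290780 * (-1.235188) = -0.359168
  p = 50/141 = 0.354610; ln(p) = -1.036737; p*ln(p) = 0.354610 * (-1.036737) = -0.367637
  p = 44/141 = 0.312057; ln(p) = -1.164569; p*ln(p) = 0.312057 * (-1.164569) = -0.363412
sum(p*ln(p)) = (-0.134340) + (-0.359168) + (-0.367637) + (-0.363412) = -1.224557
H' = -(-1.224557) = 1.224557 ≈ 1.2246

1.2246


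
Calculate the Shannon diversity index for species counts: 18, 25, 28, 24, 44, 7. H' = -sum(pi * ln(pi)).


Total N = 18 + 25 + 28 + 24 + 44 + 7 = 146
Per-species terms:
  p = 18/146 = 0.123288; ln(p) = -2.093232; p*ln(p) = 0.123288 * (-2.093232) = -0.258070
  p = 25/146 = 0.171233; ln(p) = -1.764730; p*ln(p) = 0.171233 * (-1.764730) = -0.302180
  p = 28/146 = 0.191781; ln(p) = -1.651401; p*ln(p) = 0.191781 * (-1.651401) = -0.316707
  p = 24/146 = 0.164384; ln(p) = -1.805550; p*ln(p) = 0.164384 * (-1.805550) = -0.296804
  p = 44/146 = 0.301370; ln(p) = -1.199417; p*ln(p) = 0.301370 * (-1.199417) = -0.361468
  p = 7/146 = 0.047945; ln(p) = -3.037701; p*ln(p) = 0.047945 * (-3.037701) = -0.145643
sum(p*ln(p)) = (-0.258070) + (-0.302180) + (-0.316707) + (-0.296804) + (-0.361468) + (-0.145643) = -1.680872
H' = -(-1.680872) = 1.680872 ≈ 1.6809

1.6809


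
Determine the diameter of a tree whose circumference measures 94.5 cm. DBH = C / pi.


DBH = C / pi = 94.5 / 3.141593 = 30.0803 ≈ 30.08 cm

30.08 cm


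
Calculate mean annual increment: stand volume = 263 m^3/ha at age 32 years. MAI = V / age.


MAI = 263 / 32 = 8.2188 ≈ 8.22 m^3/ha/yr

8.22 m^3/ha/yr


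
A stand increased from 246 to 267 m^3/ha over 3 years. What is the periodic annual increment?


PAI = (V2 - V1) / period = (267 - 246) / 3 = 21 / 3 = 7.00 m^3/ha/yr

7.00 m^3/ha/yr


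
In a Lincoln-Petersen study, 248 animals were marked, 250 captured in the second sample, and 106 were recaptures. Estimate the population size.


N = M * C / R = 248 * 250 / 106 = 62000 / 106 = 584.91 ≈ 585

585 individuals


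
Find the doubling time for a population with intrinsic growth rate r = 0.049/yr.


td = ln(2) / 0.049 = 0.693147 / 0.049 = 14.1459 ≈ 14.1 years

14.1 years


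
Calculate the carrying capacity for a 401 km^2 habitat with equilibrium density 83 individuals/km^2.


K = 83 * 401 = 33283 individuals

33283 individuals


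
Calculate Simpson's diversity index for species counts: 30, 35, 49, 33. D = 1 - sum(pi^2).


Total N = 30 + 35 + 49 + 33 = 147
Per-species terms:
  p = 30/147 = 0.204082; p^2 = 0.204082^2 = 0.041649
  p = 35/147 = 0.238095; p^2 = 0.238095^2 = 0.056689
  p = 49/147 = 0.333333; p^2 = 0.333333^2 = 0.111111
  p = 33/147 = 0.224490; p^2 = 0.224490^2 = 0.050396
sum(p^2) = 0.041649 + 0.056689 + 0.111111 + 0.050396 = 0.259845
D = 1 - 0.259845 = 0.740155 ≈ 0.7402

0.7402


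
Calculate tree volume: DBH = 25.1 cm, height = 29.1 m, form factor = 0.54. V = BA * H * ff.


(D/200)^2 = (25.1/200)^2 = 0.1255^2 = 0.01575025
BA = 3.141593 * 0.01575025 = 0.0494809 m^2
V = 0.0494809 * 29.1 * 0.54 = 0.777543 ≈ 0.778 m^3

0.778 m^3


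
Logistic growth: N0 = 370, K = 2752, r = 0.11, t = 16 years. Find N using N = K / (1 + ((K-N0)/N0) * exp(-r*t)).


(K - N0)/N0 = (2752 - 370)/370 = 2382/370 = 6.43784
r*t = 0.11 * 16 = 1.76; exp(-1.76) = 0.172045
6.43784 * 0.172045 = 1.10760
1 + 1.10760 = 2.10760
N = 2752 / 2.10760 = 1305.75 ≈ 1306

1306


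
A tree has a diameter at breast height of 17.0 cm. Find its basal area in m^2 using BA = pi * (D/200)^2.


D/200 = 17.0/200 = 0.085 m
(D/200)^2 = 0.085^2 = 0.007225
BA = 3.141593 * 0.007225 = 0.0226980 ≈ 0.0227 m^2

0.0227 m^2


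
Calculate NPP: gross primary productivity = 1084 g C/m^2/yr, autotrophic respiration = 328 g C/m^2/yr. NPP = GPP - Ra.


NPP = GPP - Ra = 1084 - 328 = 756 g C/m^2/yr

756 g C/m^2/yr


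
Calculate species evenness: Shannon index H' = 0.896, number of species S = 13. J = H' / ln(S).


ln(13) = 2.56495
J = H' / ln(S) = 0.896 / 2.56495 = 0.349325 ≈ 0.3493

0.3493


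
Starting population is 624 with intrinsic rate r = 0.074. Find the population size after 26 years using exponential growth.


r*t = 0.074 * 26 = 1.924
exp(1.924) = 6.84830
N = 624 * 6.84830 = 4273.34 ≈ 4273

4273


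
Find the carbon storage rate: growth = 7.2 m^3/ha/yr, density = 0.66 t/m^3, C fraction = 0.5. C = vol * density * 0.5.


C = 7.2 * 0.66 * 0.5 = 2.376 ≈ 2.38 t C/ha/yr

2.38 t C/ha/yr


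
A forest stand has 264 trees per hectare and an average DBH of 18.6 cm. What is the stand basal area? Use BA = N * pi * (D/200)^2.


(D/200)^2 = (18.6/200)^2 = 0.093^2 = 0.008649
Individual BA = 3.141593 * 0.008649 = 0.0271716 m^2
Stand BA = 264 * 0.0271716 = 7.17330 ≈ 7.17 m^2/ha

7.17 m^2/ha


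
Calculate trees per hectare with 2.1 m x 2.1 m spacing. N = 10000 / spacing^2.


N = 10000 / 2.1^2 = 10000 / 4.41 = 2267.57 ≈ 2268 trees/ha

2268 trees/ha


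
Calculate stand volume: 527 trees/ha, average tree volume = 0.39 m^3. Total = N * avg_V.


V_stand = 527 * 0.39 = 205.53 ≈ 205.5 m^3/ha

205.5 m^3/ha


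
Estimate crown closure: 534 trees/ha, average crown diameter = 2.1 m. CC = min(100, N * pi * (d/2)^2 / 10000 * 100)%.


(d/2)^2 = (2.1/2)^2 = 1.05^2 = 1.1025
Crown area = 3.141593 * 1.1025 = 3.46361 m^2
N * area / 10000 * 100 = 534 * 3.46361 / 10000 * 100 = 18.4957
CC = min(100, 18.4957) = 18.4957 ≈ 18.5%

18.5%


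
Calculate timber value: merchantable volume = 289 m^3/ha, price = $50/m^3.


Value = 289 * 50 = $14450/ha

$14450/ha


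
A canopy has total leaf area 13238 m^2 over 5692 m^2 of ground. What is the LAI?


LAI = 13238 / 5692 = 2.3257 ≈ 2.33

2.33


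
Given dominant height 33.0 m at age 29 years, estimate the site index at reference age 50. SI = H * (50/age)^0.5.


50/29 = 1.72414
(1.72414)^0.5 = 1.31307
SI = 33.0 * 1.31307 = 43.3313 ≈ 43.3 m

43.3 m


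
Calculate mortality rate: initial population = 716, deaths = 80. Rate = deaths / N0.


Mortality rate = 80 / 716 = 0.111732 ≈ 0.1117

0.1117


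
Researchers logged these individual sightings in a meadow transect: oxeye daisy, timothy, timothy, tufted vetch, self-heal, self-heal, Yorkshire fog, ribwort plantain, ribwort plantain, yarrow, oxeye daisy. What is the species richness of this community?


Total individuals logged = 11
Distinct species (count of individuals): oxeye daisy (2), timothy (2), tufted vetch (1), self-heal (2), Yorkshire fog (1), ribwort plantain (2), yarrow (1)
Species richness = number of distinct species = 7

7


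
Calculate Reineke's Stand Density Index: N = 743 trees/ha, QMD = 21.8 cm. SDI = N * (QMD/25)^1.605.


QMD/25 = 21.8/25 = 0.872
(0.872)^1.605 = exp(1.605 * ln(0.872)) = exp(1.605 * (-0.136966)) = exp(-0.219830) = 0.802655
SDI = 743 * 0.802655 = 596.373 ≈ 596

596


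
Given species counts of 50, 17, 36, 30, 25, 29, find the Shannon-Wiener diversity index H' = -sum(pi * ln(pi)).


Total N = 50 + 17 + 36 + 30 + 25 + 29 = 187
Per-species terms:
  p = 50/187 = 0.267380; ln(p) = -1.319084; p*ln(p) = 0.267380 * (-1.319084) = -0.352697
  p = 17/187 = 0.090909; ln(p) = -2.397896; p*ln(p) = 0.090909 * (-2.397896) = -0.217990
  p = 36/187 = 0.192513; ln(p) = -1.647592; p*ln(p) = 0.192513 * (-1.647592) = -0.317183
  p = 30/187 = 0.160428; ln(p) = -1.829910; p*ln(p) = 0.160428 * (-1.829910) = -0.293569
  p = 25/187 = 0.133690; ln(p) = -2.012232; p*ln(p) = 0.133690 * (-2.012232) = -0.269015
  p = 29/187 = 0.155080; ln(p) = -1.863814; p*ln(p) = 0.155080 * (-1.863814) = -0.289040
sum(p*ln(p)) = (-0.352697) + (-0.217990) + (-0.317183) + (-0.293569) + (-0.269015) + (-0.289040) = -1.739494
H' = -(-1.739494) = 1.739494 ≈ 1.7395

1.7395


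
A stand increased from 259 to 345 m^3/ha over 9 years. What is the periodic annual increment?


PAI = (V2 - V1) / period = (345 - 259) / 9 = 86 / 9 = 9.5556 ≈ 9.56 m^3/ha/yr

9.56 m^3/ha/yr


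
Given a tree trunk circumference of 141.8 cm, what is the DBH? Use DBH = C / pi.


DBH = C / pi = 141.8 / 3.141593 = 45.1363 ≈ 45.14 cm

45.14 cm


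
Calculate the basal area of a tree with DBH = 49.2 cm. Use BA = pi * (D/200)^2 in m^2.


D/200 = 49.2/200 = 0.246 m
(D/200)^2 = 0.246^2 = 0.060516
BA = 3.141593 * 0.060516 = 0.190117 ≈ 0.1901 m^2

0.1901 m^2


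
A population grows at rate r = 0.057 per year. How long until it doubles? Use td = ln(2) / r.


td = ln(2) / 0.057 = 0.693147 / 0.057 = 12.1605 ≈ 12.2 years

12.2 years


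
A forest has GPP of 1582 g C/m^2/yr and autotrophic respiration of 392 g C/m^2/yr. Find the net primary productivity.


NPP = GPP - Ra = 1582 - 392 = 1190 g C/m^2/yr

1190 g C/m^2/yr


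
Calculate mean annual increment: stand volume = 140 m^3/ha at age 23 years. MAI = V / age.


MAI = 140 / 23 = 6.0870 ≈ 6.09 m^3/ha/yr

6.09 m^3/ha/yr


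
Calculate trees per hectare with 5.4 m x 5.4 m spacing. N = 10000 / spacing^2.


N = 10000 / 5.4^2 = 10000 / 29.16 = 342.936 ≈ 343 trees/ha

343 trees/ha


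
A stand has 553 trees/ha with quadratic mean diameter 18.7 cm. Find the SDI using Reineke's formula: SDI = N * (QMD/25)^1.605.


QMD/25 = 18.7/25 = 0.748
(0.748)^1.605 = exp(1.605 * ln(0.748)) = exp(1.605 * (-0.290352)) = exp(-0.466015) = 0.627498
SDI = 553 * 0.627498 = 347.006 ≈ 347

347


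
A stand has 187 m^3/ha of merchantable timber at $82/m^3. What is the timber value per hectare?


Value = 187 * 82 = $15334/ha

$15334/ha


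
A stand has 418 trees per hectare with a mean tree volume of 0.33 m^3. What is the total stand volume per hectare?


V_stand = 418 * 0.33 = 137.94 ≈ 137.9 m^3/ha

137.9 m^3/ha


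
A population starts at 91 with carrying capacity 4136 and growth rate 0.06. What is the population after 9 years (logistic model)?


(K - N0)/N0 = (4136 - 91)/91 = 4045/91 = 44.4505
r*t = 0.06 * 9 = 0.54; exp(-0.54) = 0.582748
44.4505 * 0.582748 = 25.9034
1 + 25.9034 = 26.9034
N = 4136 / 26.9034 = 153.735 ≈ 154

154


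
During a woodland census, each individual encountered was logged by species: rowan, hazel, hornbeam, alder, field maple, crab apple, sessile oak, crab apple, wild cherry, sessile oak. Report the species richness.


Total individuals logged = 10
Distinct species (count of individuals): rowan (1), hazel (1), hornbeam (1), alder (1), field maple (1), crab apple (2), sessile oak (2), wild cherry (1)
Species richness = number of distinct species = 8

8


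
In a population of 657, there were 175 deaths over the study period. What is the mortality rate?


Mortality rate = 175 / 657 = 0.266362 ≈ 0.2664

0.2664


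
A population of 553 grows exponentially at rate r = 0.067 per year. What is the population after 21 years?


r*t = 0.067 * 21 = 1.407
exp(1.407) = 4.08369
N = 553 * 4.08369 = 2258.28 ≈ 2258

2258


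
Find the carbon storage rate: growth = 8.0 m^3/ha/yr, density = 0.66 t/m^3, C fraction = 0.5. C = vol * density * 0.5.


C = 8.0 * 0.66 * 0.5 = 2.64 t C/ha/yr

2.64 t C/ha/yr


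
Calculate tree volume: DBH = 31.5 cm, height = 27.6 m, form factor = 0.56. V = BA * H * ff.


(D/200)^2 = (31.5/200)^2 = 0.1575^2 = 0.02480625
BA = 3.141593 * 0.02480625 = 0.0779311 m^2
V = 0.0779311 * 27.6 * 0.56 = 1.20450 ≈ 1.205 m^3

1.205 m^3


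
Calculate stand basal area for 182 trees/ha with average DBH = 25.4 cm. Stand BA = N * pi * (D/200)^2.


(D/200)^2 = (25.4/200)^2 = 0.127^2 = 0.016129
Individual BA = 3.141593 * 0.016129 = 0.0506708 m^2
Stand BA = 182 * 0.0506708 = 9.22209 ≈ 9.22 m^2/ha

9.22 m^2/ha


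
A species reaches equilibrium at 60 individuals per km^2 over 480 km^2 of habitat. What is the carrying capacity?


K = 60 * 480 = 28800 individuals

28800 individuals


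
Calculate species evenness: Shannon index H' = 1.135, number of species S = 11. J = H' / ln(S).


ln(11) = 2.39790
J = H' / ln(S) = 1.135 / 2.39790 = 0.473331 ≈ 0.4733

0.4733


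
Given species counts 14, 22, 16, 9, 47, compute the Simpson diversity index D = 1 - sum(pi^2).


Total N = 14 + 22 + 16 + 9 + 47 = 108
Per-species terms:
  p = 14/108 = 0.129630; p^2 = 0.129630^2 = 0.016804
  p = 22/108 = 0.203704; p^2 = 0.203704^2 = 0.041495
  p = 16/108 = 0.148148; p^2 = 0.148148^2 = 0.021948
  p = 9/108 = 0.083333; p^2 = 0.083333^2 = 0.006944
  p = 47/108 = 0.435185; p^2 = 0.435185^2 = 0.189386
sum(p^2) = 0.016804 + 0.041495 + 0.021948 + 0.006944 + 0.189386 = 0.276577
D = 1 - 0.276577 = 0.723423 ≈ 0.7234

0.7234


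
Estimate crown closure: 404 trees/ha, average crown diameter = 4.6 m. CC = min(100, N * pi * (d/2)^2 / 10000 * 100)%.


(d/2)^2 = (4.6/2)^2 = 2.3^2 = 5.29
Crown area = 3.141593 * 5.29 = 16.6190 m^2
N * area / 10000 * 100 = 404 * 16.6190 / 10000 * 100 = 67.1408
CC = min(100, 67.1408) = 67.1408 ≈ 67.1%

67.1%


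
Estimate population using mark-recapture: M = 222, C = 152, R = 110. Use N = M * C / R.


N = M * C / R = 222 * 152 / 110 = 33744 / 110 = 306.76 ≈ 307

307 individuals


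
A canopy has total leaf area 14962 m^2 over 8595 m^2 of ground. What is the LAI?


LAI = 14962 / 8595 = 1.7408 ≈ 1.74

1.74


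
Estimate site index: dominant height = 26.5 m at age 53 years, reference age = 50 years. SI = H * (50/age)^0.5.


50/53 = 0.943396
(0.943396)^0.5 = 0.971286
SI = 26.5 * 0.971286 = 25.7391 ≈ 25.7 m

25.7 m


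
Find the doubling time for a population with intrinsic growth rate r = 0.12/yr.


td = ln(2) / 0.12 = 0.693147 / 0.12 = 5.77623 ≈ 5.8 years

5.8 years


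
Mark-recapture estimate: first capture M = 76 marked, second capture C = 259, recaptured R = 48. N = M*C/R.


N = M * C / R = 76 * 259 / 48 = 19684 / 48 = 410.08 ≈ 410

410 individuals


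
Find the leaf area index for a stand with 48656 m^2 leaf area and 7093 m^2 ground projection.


LAI = 48656 / 7093 = 6.8597 ≈ 6.86

6.86


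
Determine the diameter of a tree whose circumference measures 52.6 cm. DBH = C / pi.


DBH = C / pi = 52.6 / 3.141593 = 16.7431 ≈ 16.74 cm

16.74 cm


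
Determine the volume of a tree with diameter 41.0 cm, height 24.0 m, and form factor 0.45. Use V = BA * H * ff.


(D/200)^2 = (41.0/200)^2 = 0.205^2 = 0.042025
BA = 3.141593 * 0.042025 = 0.132025 m^2
V = 0.132025 * 24.0 * 0.45 = 1.42587 ≈ 1.426 m^3

1.426 m^3


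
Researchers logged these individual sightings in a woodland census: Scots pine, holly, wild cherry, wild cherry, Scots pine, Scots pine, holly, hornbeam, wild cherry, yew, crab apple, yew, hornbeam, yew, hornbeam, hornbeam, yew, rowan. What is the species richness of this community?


Total individuals logged = 18
Distinct species (count of individuals): Scots pine (3), holly (2), wild cherry (3), hornbeam (4), yew (4), crab apple (1), rowan (1)
Species richness = number of distinct species = 7

7


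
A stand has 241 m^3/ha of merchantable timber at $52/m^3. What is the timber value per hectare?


Value = 241 * 52 = $12532/ha

$12532/ha


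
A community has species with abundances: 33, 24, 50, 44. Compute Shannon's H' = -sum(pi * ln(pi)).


Total N = 33 + 24 + 50 + 44 = 151
Per-species terms:
  p = 33/151 = 0.218543; ln(p) = -1.520772; p*ln(p) = 0.218543 * (-1.520772) = -0.332354
  p = 24/151 = 0.158940; ln(p) = -1.839229; p*ln(p) = 0.158940 * (-1.839229) = -0.292327
  p = 50/151 = 0.331126; ln(p) = -1.105256; p*ln(p) = 0.331126 * (-1.105256) = -0.365979
  p = 44/151 = 0.291391; ln(p) = -1.233089; p*ln(p) = 0.291391 * (-1.233089) = -0.359311
sum(p*ln(p)) = (-0.332354) + (-0.292327) + (-0.365979) + (-0.359311) = -1.349971
H' = -(-1.349971) = 1.349971 ≈ 1.3500

1.3500


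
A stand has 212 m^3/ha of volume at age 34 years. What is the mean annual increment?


MAI = 212 / 34 = 6.2353 ≈ 6.24 m^3/ha/yr

6.24 m^3/ha/yr


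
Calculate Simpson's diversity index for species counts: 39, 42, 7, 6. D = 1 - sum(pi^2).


Total N = 39 + 42 + 7 + 6 = 94
Per-species terms:
  p = 39/94 = 0.414894; p^2 = 0.414894^2 = 0.172137
  p = 42/94 = 0.446809; p^2 = 0.446809^2 = 0.199638
  p = 7/94 = 0.074468; p^2 = 0.074468^2 = 0.005545
  p = 6/94 = 0.063830; p^2 = 0.063830^2 = 0.004074
sum(p^2) = 0.172137 + 0.199638 + 0.005545 + 0.004074 = 0.381394
D = 1 - 0.381394 = 0.618606 ≈ 0.6186

0.6186


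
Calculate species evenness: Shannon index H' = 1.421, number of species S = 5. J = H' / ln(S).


ln(5) = 1.60944
J = H' / ln(S) = 1.421 / 1.60944 = 0.882916 ≈ 0.8829

0.8829


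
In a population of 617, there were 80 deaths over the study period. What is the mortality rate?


Mortality rate = 80 / 617 = 0.129660 ≈ 0.1297

0.1297


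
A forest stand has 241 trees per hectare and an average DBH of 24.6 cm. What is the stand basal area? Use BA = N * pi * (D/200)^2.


(D/200)^2 = (24.6/200)^2 = 0.123^2 = 0.015129
Individual BA = 3.141593 * 0.015129 = 0.0475292 m^2
Stand BA = 241 * 0.0475292 = 11.4545 ≈ 11.45 m^2/ha

11.45 m^2/ha


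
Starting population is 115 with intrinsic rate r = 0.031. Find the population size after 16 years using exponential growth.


r*t = 0.031 * 16 = 0.496
exp(0.496) = 1.64214
N = 115 * 1.64214 = 188.846 ≈ 189

189


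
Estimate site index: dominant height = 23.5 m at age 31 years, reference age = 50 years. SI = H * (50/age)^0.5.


50/31 = 1.61290
(1.61290)^0.5 = 1.27000
SI = 23.5 * 1.27000 = 29.8450 ≈ 29.8 m

29.8 m


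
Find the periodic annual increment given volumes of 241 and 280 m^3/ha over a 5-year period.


PAI = (V2 - V1) / period = (280 - 241) / 5 = 39 / 5 = 7.80 m^3/ha/yr

7.80 m^3/ha/yr


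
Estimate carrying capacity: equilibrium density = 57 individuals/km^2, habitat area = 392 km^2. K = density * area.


K = 57 * 392 = 22344 individuals

22344 individuals


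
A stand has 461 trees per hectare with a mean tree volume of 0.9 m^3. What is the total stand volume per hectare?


V_stand = 461 * 0.9 = 414.9 m^3/ha

414.9 m^3/ha


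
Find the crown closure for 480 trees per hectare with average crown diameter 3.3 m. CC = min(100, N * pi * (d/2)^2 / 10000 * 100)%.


(d/2)^2 = (3.3/2)^2 = 1.65^2 = 2.7225
Crown area = 3.141593 * 2.7225 = 8.55299 m^2
N * area / 10000 * 100 = 480 * 8.55299 / 10000 * 100 = 41.0544
CC = min(100, 41.0544) = 41.0544 ≈ 41.1%

41.1%


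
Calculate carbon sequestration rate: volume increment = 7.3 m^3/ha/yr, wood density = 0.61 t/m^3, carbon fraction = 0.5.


C = 7.3 * 0.61 * 0.5 = 2.2265 ≈ 2.23 t C/ha/yr

2.23 t C/ha/yr


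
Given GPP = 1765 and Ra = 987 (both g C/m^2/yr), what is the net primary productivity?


NPP = GPP - Ra = 1765 - 987 = 778 g C/m^2/yr

778 g C/m^2/yr


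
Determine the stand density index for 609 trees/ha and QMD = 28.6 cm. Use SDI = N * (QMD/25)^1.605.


QMD/25 = 28.6/25 = 1.144
(1.144)^1.605 = exp(1.605 * ln(1.144)) = exp(1.605 * 0.134531) = exp(0.215922) = 1.24101
SDI = 609 * 1.24101 = 755.775 ≈ 756

756


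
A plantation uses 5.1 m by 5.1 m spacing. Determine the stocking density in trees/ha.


N = 10000 / 5.1^2 = 10000 / 26.01 = 384.468 ≈ 384 trees/ha

384 trees/ha


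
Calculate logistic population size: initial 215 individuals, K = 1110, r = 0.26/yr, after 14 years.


(K - N0)/N0 = (1110 - 215)/215 = 895/215 = 4.16279
r*t = 0.26 * 14 = 3.64; exp(-3.64) = 0.0262523
4.16279 * 0.0262523 = 0.109283
1 + 0.109283 = 1.10928
N = 1110 / 1.10928 = 1000.65 ≈ 1001

1001


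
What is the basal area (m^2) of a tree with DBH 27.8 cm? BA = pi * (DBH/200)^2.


D/200 = 27.8/200 = 0.139 m
(D/200)^2 = 0.139^2 = 0.019321
BA = 3.141593 * 0.019321 = 0.0606987 ≈ 0.0607 m^2

0.0607 m^2


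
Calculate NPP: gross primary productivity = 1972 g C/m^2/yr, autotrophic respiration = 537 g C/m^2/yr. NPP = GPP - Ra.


NPP = GPP - Ra = 1972 - 537 = 1435 g C/m^2/yr

1435 g C/m^2/yr


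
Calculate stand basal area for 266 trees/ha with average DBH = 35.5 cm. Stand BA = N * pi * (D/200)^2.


(D/200)^2 = (35.5/200)^2 = 0.1775^2 = 0.03150625
Individual BA = 3.141593 * 0.03150625 = 0.0989798 m^2
Stand BA = 266 * 0.0989798 = 26.3286 ≈ 26.33 m^2/ha

26.33 m^2/ha


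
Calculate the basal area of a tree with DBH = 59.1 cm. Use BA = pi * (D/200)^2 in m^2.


D/200 = 59.1/200 = 0.2955 m
(D/200)^2 = 0.2955^2 = 0.08732025
BA = 3.141593 * 0.08732025 = 0.274325 ≈ 0.2743 m^2

0.2743 m^2


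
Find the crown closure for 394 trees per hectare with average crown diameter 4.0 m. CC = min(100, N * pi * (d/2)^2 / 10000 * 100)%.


(d/2)^2 = (4.0/2)^2 = 2^2 = 4
Crown area = 3.141593 * 4 = 12.5664 m^2
N * area / 10000 * 100 = 394 * 12.5664 / 10000 * 100 = 49.5116
CC = min(100, 49.5116) = 49.5116 ≈ 49.5%

49.5%


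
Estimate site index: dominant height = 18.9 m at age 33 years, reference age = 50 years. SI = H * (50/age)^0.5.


50/33 = 1.51515
(1.51515)^0.5 = 1.23091
SI = 18.9 * 1.23091 = 23.2642 ≈ 23.3 m

23.3 m


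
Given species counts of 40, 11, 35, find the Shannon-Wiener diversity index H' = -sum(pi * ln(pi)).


Total N = 40 + 11 + 35 = 86
Per-species terms:
  p = 40/86 = 0.465116; ln(p) = -0.765468; p*ln(p) = 0.465116 * (-0.765468) = -0.356031
  p = 11/86 = 0.127907; ln(p) = -2.056452; p*ln(p) = 0.127907 * (-2.056452) = -0.263035
  p = 35/86 = 0.406977; ln(p) = -0.898999; p*ln(p) = 0.406977 * (-0.898999) = -0.365872
sum(p*ln(p)) = (-0.356031) + (-0.263035) + (-0.365872) = -0.984938
H' = -(-0.984938) = 0.984938 ≈ 0.9849

0.9849


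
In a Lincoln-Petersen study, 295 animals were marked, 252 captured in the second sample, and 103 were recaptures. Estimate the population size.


N = M * C / R = 295 * 252 / 103 = 74340 / 103 = 721.75 ≈ 722

722 individuals


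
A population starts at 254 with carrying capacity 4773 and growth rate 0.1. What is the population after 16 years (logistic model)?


(K - N0)/N0 = (4773 - 254)/254 = 4519/254 = 17.7913
r*t = 0.1 * 16 = 1.6; exp(-1.6) = 0.201897
17.7913 * 0.201897 = 3.59201
1 + 3.59201 = 4.59201
N = 4773 / 4.59201 = 1039.41 ≈ 1039

1039


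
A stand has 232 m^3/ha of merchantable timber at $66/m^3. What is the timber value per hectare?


Value = 232 * 66 = $15312/ha

$15312/ha


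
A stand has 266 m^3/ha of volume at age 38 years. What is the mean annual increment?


MAI = 266 / 38 = 7.00 m^3/ha/yr

7.00 m^3/ha/yr


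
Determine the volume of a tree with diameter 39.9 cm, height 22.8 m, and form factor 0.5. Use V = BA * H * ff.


(D/200)^2 = (39.9/200)^2 = 0.1995^2 = 0.03980025
BA = 3.141593 * 0.03980025 = 0.125036 m^2
V = 0.125036 * 22.8 * 0.5 = 1.42541 ≈ 1.425 m^3

1.425 m^3


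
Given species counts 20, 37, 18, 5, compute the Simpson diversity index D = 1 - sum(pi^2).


Total N = 20 + 37 + 18 + 5 = 80
Per-species terms:
  p = 20/80 = 0.250000; p^2 = 0.250000^2 = 0.062500
  p = 37/80 = 0.462500; p^2 = 0.462500^2 = 0.213906
  p = 18/80 = 0.225000; p^2 = 0.225000^2 = 0.050625
  p = 5/80 = 0.062500; p^2 = 0.062500^2 = 0.003906
sum(p^2) = 0.062500 + 0.213906 + 0.050625 + 0.003906 = 0.330937
D = 1 - 0.330937 = 0.669063 ≈ 0.6691

0.6691


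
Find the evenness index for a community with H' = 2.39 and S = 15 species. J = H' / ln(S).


ln(15) = 2.70805
J = H' / ln(S) = 2.39 / 2.70805 = 0.882554 ≈ 0.8826

0.8826


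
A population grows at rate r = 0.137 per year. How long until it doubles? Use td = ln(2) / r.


td = ln(2) / 0.137 = 0.693147 / 0.137 = 5.05947 ≈ 5.1 years

5.1 years


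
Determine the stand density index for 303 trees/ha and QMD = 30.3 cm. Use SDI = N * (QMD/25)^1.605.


QMD/25 = 30.3/25 = 1.212
(1.212)^1.605 = exp(1.605 * ln(1.212)) = exp(1.605 * 0.192272) = exp(0.308597) = 1.36151
SDI = 303 * 1.36151 = 412.538 ≈ 413

413


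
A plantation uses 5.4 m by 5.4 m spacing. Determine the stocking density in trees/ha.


N = 10000 / 5.4^2 = 10000 / 29.16 = 342.936 ≈ 343 trees/ha

343 trees/ha


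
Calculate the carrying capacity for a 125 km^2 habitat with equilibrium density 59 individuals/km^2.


K = 59 * 125 = 7375 individuals

7375 individuals


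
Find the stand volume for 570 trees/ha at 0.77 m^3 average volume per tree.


V_stand = 570 * 0.77 = 438.9 m^3/ha

438.9 m^3/ha


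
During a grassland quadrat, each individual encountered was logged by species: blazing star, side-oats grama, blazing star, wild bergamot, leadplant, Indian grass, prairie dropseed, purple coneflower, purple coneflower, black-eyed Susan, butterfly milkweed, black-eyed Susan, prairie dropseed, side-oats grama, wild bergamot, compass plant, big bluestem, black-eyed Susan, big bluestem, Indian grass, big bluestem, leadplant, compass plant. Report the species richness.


Total individuals logged = 23
Distinct species (count of individuals): blazing star (2), side-oats grama (2), wild bergamot (2), leadplant (2), Indian grass (2), prairie dropseed (2), purple coneflower (2), black-eyed Susan (3), butterfly milkweed (1), compass plant (2), big bluestem (3)
Species richness = number of distinct species = 11

11


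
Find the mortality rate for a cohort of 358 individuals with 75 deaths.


Mortality rate = 75 / 358 = 0.209497 ≈ 0.2095

0.2095


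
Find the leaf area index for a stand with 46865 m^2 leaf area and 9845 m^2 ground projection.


LAI = 46865 / 9845 = 4.7603 ≈ 4.76

4.76


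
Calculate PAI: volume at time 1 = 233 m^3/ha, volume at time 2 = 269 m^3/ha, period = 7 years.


PAI = (V2 - V1) / period = (269 - 233) / 7 = 36 / 7 = 5.1429 ≈ 5.14 m^3/ha/yr

5.14 m^3/ha/yr


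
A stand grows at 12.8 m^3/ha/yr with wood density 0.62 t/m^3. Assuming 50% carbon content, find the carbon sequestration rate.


C = 12.8 * 0.62 * 0.5 = 3.968 ≈ 3.97 t C/ha/yr

3.97 t C/ha/yr


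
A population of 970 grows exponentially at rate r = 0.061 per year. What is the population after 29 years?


r*t = 0.061 * 29 = 1.769
exp(1.769) = 5.86499
N = 970 * 5.86499 = 5689.04 ≈ 5689

5689


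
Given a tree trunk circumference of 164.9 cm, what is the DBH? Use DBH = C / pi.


DBH = C / pi = 164.9 / 3.141593 = 52.4893 ≈ 52.49 cm

52.49 cm


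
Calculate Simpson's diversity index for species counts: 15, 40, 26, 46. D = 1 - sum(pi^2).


Total N = 15 + 40 + 26 + 46 = 127
Per-species terms:
  p = 15/127 = 0.118110; p^2 = 0.118110^2 = 0.013950
  p = 40/127 = 0.314961; p^2 = 0.314961^2 = 0.099200
  p = 26/127 = 0.204724; p^2 = 0.204724^2 = 0.041912
  p = 46/127 = 0.362205; p^2 = 0.362205^2 = 0.131192
sum(p^2) = 0.013950 + 0.099200 + 0.041912 + 0.131192 = 0.286254
D = 1 - 0.286254 = 0.713746 ≈ 0.7137

0.7137


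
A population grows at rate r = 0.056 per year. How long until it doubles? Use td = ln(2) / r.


td = ln(2) / 0.056 = 0.693147 / 0.056 = 12.3776 ≈ 12.4 years

12.4 years


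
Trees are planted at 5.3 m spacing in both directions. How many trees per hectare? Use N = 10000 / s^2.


N = 10000 / 5.3^2 = 10000 / 28.09 = 355.999 ≈ 356 trees/ha

356 trees/ha


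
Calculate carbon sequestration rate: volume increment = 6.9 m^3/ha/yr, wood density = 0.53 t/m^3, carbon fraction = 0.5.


C = 6.9 * 0.53 * 0.5 = 1.8285 ≈ 1.83 t C/ha/yr

1.83 t C/ha/yr


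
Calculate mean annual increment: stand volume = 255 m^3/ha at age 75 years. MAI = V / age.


MAI = 255 / 75 = 3.40 m^3/ha/yr

3.40 m^3/ha/yr


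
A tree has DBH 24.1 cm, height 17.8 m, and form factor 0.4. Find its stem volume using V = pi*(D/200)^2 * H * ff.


(D/200)^2 = (24.1/200)^2 = 0.1205^2 = 0.01452025
BA = 3.141593 * 0.01452025 = 0.0456167 m^2
V = 0.0456167 * 17.8 * 0.4 = 0.324791 ≈ 0.325 m^3

0.325 m^3


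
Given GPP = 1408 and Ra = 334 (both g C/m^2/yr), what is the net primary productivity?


NPP = GPP - Ra = 1408 - 334 = 1074 g C/m^2/yr

1074 g C/m^2/yr


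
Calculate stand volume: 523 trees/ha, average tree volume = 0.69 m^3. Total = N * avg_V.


V_stand = 523 * 0.69 = 360.87 ≈ 360.9 m^3/ha

360.9 m^3/ha


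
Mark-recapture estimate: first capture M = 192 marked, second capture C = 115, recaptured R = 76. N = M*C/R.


N = M * C / R = 192 * 115 / 76 = 22080 / 76 = 290.53 ≈ 291

291 individuals


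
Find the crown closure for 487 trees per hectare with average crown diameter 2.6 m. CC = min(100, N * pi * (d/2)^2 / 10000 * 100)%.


(d/2)^2 = (2.6/2)^2 = 1.3^2 = 1.69
Crown area = 3.141593 * 1.69 = 5.30929 m^2
N * area / 10000 * 100 = 487 * 5.30929 / 10000 * 100 = 25.8562
CC = min(100, 25.8562) = 25.8562 ≈ 25.9%

25.9%


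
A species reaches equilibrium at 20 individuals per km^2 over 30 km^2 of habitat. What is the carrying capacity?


K = 20 * 30 = 600 individuals

600 individuals


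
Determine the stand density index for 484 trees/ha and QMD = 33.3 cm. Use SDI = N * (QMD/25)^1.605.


QMD/25 = 33.3/25 = 1.332
(1.332)^1.605 = exp(1.605 * ln(1.332)) = exp(1.605 * 0.286682) = exp(0.460125) = 1.58427
SDI = 484 * 1.58427 = 766.787 ≈ 767

767


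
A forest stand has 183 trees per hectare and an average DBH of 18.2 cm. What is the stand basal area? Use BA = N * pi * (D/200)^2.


(D/200)^2 = (18.2/200)^2 = 0.091^2 = 0.008281
Individual BA = 3.141593 * 0.008281 = 0.0260155 m^2
Stand BA = 183 * 0.0260155 = 4.76084 ≈ 4.76 m^2/ha

4.76 m^2/ha
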